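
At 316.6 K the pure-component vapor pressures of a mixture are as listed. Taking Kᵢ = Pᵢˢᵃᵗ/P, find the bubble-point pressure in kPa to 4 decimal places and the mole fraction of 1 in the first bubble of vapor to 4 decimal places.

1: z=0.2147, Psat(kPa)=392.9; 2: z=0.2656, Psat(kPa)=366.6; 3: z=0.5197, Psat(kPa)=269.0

At the bubble point ψ → 0, so ΣzᵢKᵢ = 1 with Kᵢ = Pᵢˢᵃᵗ/P ⇒ P = ΣzᵢPᵢˢᵃᵗ.
P = 0.2147·392.9 + 0.2656·366.6 + 0.5197·269.0 = 321.5239 kPa
yᵢ = zᵢPᵢˢᵃᵗ/P ⇒ y_1 = 0.2147·392.9/321.5239 = 0.2624

Pbub = 321.5239 kPa, y_1 = 0.2624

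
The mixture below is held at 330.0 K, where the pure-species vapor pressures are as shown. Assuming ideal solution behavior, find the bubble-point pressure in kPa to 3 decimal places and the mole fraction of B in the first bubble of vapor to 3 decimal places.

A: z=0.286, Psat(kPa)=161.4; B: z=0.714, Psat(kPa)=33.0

At the bubble point ψ → 0, so ΣzᵢKᵢ = 1 with Kᵢ = Pᵢˢᵃᵗ/P ⇒ P = ΣzᵢPᵢˢᵃᵗ.
P = 0.286·161.4 + 0.714·33.0 = 69.722 kPa
yᵢ = zᵢPᵢˢᵃᵗ/P ⇒ y_B = 0.714·33.0/69.722 = 0.338

Pbub = 69.722 kPa, y_B = 0.338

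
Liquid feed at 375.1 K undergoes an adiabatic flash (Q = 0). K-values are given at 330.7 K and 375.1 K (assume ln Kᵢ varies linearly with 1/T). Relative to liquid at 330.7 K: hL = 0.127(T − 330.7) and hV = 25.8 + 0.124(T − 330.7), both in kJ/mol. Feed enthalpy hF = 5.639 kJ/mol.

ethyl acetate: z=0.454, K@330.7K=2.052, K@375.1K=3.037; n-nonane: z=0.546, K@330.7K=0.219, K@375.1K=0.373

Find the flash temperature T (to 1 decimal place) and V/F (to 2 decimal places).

Adiabatic flash: solve Rachford–Rice at each trial T, then check hF = ψ·hV(T) + (1−ψ)·hL(T).
  T = 330.7 K: K = (2.052, 0.219), RR gives ψ = 0.062, H_out = 1.607 kJ/mol
  T = 375.1 K: K = (3.037, 0.373), RR gives ψ = 0.456, H_out = 17.344 kJ/mol
  T = 352.9 K: K = (2.527, 0.291), RR gives ψ = 0.283, H_out = 10.090 kJ/mol
  T = 341.8 K: K = (2.285, 0.253), RR gives ψ = 0.183, H_out = 6.131 kJ/mol
  T = 336.2 K: K = (2.166, 0.236), RR gives ψ = 0.126, H_out = 3.944 kJ/mol
  T = 339.0 K: K = (2.225, 0.245), RR gives ψ = 0.155, H_out = 5.058 kJ/mol
  T = 340.4 K: K = (2.255, 0.249), RR gives ψ = 0.169, H_out = 5.599 kJ/mol
Linear interpolation between T = 340.4 (H_out = 5.599) and T = 341.8 (H_out = 6.131) on hF = 5.639 gives T ≈ 340.5 K, at which ψ = 0.17.

T = 340.5 K, V/F = 0.17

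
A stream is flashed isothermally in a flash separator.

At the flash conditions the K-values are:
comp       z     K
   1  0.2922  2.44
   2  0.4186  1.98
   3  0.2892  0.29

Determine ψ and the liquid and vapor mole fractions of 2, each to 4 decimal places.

ψ = 0.7495, x_2 = 0.2413, y_2 = 0.4778

Let ψ = V/F and solve Σ zᵢ(Kᵢ−1)/(1+ψ(Kᵢ−1)) = 0.
Check two-phase: ΣzᵢKᵢ = 1.6257 > 1 and Σzᵢ/Kᵢ = 1.3284 > 1, so g(0) = 0.6257 > 0 and g(1) = -0.3284 < 0.
Newton iteration, ψ⁰ = 0.5:
  ψ = 0.5000: g = 0.20161, g' = -0.7363 → ψ = 0.7738
  ψ = 0.7738: g = -0.02337, g' = -0.9836 → ψ = 0.7500
  ψ = 0.7500: g = -0.00052, g' = -0.9407 → ψ = 0.7495
Converged at ψ = 0.7495.
Compositions from xᵢ = zᵢ/(1+ψ(Kᵢ−1)), yᵢ = Kᵢxᵢ:
  1: x = 0.1405, y = 0.3429
  2: x = 0.2413, y = 0.4778
  3: x = 0.6181, y = 0.1793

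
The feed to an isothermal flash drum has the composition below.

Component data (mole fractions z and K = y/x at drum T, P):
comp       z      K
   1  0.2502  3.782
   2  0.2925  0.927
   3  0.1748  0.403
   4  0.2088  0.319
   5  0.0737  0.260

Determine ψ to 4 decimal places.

Material balance + equilibrium reduce to Σ zᵢ(Kᵢ−1)/(1+ψ(Kᵢ−1)) = 0.
Check two-phase: ΣzᵢKᵢ = 1.3736 > 1 and Σzᵢ/Kᵢ = 1.7534 > 1, so g(0) = 0.3736 > 0 and g(1) = -0.7534 < 0.
Newton iteration, ψ⁰ = 0.31:
  ψ = 0.3100: g = -0.02718, g' = -0.8773 → ψ = 0.2790
  ψ = 0.2790: g = 0.00059, g' = -0.9168 → ψ = 0.2797
Converged at ψ = 0.2797.

ψ = 0.2797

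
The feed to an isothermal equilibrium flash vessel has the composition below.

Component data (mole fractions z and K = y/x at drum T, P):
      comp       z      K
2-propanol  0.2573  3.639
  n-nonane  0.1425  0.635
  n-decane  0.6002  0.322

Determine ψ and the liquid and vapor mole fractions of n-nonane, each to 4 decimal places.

ψ = 0.1335, x_n-nonane = 0.1498, y_n-nonane = 0.0951

Newton iteration, ψ⁰ = 0.5:
  ψ = 0.5000: g = -0.38652, g' = -0.9929 → ψ = 0.1107
  ψ = 0.1107: g = 0.03129, g' = -1.4162 → ψ = 0.1328
  ψ = 0.1328: g = 0.00090, g' = -1.3366 → ψ = 0.1335
Converged at ψ = 0.1335.
Compositions from xᵢ = zᵢ/(1+ψ(Kᵢ−1)), yᵢ = Kᵢxᵢ:
  2-propanol: x = 0.1903, y = 0.6924
  n-nonane: x = 0.1498, y = 0.0951
  n-decane: x = 0.6599, y = 0.2125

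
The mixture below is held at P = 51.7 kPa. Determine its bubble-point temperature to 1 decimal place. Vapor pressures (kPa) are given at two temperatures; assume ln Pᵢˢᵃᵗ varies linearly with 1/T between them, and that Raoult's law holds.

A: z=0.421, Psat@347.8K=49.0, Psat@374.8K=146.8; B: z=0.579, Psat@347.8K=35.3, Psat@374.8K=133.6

T = 352.6 K

Bubble-point temperature: ΣzᵢPᵢˢᵃᵗ(T) = P. Interpolate ln Pᵢˢᵃᵗ = aᵢ + bᵢ/T.
  T = 347.8 K: ΣzᵢPᵢˢᵃᵗ = 41.07 kPa
  T = 374.8 K: ΣzᵢPᵢˢᵃᵗ = 139.16 kPa
  T = 361.3 K: ΣzᵢPᵢˢᵃᵗ = 77.21 kPa
  T = 354.6 K: ΣzᵢPᵢˢᵃᵗ = 56.76 kPa
  T = 351.2 K: ΣzᵢPᵢˢᵃᵗ = 48.35 kPa
  T = 352.9 K: ΣzᵢPᵢˢᵃᵗ = 52.40 kPa
Interpolating between 351.2 K and 352.9 K gives T ≈ 352.6 K.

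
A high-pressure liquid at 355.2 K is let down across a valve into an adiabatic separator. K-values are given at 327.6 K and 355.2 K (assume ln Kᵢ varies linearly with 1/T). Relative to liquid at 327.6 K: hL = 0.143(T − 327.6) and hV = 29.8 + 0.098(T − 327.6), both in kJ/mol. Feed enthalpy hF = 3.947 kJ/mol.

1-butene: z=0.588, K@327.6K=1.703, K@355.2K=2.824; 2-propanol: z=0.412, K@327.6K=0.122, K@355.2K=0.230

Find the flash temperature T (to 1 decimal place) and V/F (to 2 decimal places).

T = 329.1 K, V/F = 0.13

Adiabatic flash: solve Rachford–Rice at each trial T, then check hF = ψ·hV(T) + (1−ψ)·hL(T).
  T = 327.6 K: K = (1.703, 0.122), RR gives ψ = 0.084, H_out = 2.493 kJ/mol
  T = 355.2 K: K = (2.824, 0.230), RR gives ψ = 0.538, H_out = 19.304 kJ/mol
  T = 341.4 K: K = (2.216, 0.170), RR gives ψ = 0.369, H_out = 12.747 kJ/mol
  T = 334.5 K: K = (1.948, 0.144), RR gives ψ = 0.252, H_out = 8.432 kJ/mol
  T = 331.1 K: K = (1.824, 0.133), RR gives ψ = 0.178, H_out = 5.788 kJ/mol
  T = 329.4 K: K = (1.765, 0.128), RR gives ψ = 0.135, H_out = 4.275 kJ/mol
Linear interpolation between T = 327.6 (H_out = 2.493) and T = 329.4 (H_out = 4.275) on hF = 3.947 gives T ≈ 329.1 K, at which ψ = 0.13.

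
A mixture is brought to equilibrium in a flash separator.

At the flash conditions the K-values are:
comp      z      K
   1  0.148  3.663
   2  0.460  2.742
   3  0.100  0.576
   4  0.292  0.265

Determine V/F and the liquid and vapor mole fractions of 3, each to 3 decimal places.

V/F = 0.697, x_3 = 0.142, y_3 = 0.082

Material balance + equilibrium reduce to Σ zᵢ(Kᵢ−1)/(1+V/F(Kᵢ−1)) = 0.
g(0) = ΣzᵢKᵢ − 1 = 0.938 and g(1) = 1 − Σzᵢ/Kᵢ = -0.484, so a root lies in (0, 1).
Newton iteration, V/F⁰ = 0.38:
  V/F = 0.380: g = 0.3297, g' = -1.094 → V/F = 0.681
  V/F = 0.681: g = 0.0168, g' = -1.093 → V/F = 0.697
Converged at V/F = 0.697.
Compositions from xᵢ = zᵢ/(1+V/F(Kᵢ−1)), yᵢ = Kᵢxᵢ:
  1: x = 0.052, y = 0.190
  2: x = 0.208, y = 0.570
  3: x = 0.142, y = 0.082
  4: x = 0.598, y = 0.159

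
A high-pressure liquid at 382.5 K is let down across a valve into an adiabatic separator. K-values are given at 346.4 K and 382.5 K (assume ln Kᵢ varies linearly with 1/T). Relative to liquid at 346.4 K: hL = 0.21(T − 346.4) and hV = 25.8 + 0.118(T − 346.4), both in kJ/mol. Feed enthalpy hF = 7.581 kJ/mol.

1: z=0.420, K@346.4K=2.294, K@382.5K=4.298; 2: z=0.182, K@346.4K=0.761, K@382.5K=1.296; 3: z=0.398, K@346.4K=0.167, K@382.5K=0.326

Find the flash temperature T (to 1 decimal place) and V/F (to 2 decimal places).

Adiabatic flash: solve Rachford–Rice at each trial T, then check hF = ψ·hV(T) + (1−ψ)·hL(T).
  T = 346.4 K: K = (2.294, 0.761, 0.167), RR gives ψ = 0.186, H_out = 4.805 kJ/mol
  T = 382.5 K: K = (4.298, 1.296, 0.326), RR gives ψ = 0.658, H_out = 22.372 kJ/mol
  T = 364.4 K: K = (3.186, 1.006, 0.237), RR gives ψ = 0.451, H_out = 14.678 kJ/mol
  T = 355.4 K: K = (2.715, 0.878, 0.200), RR gives ψ = 0.334, H_out = 10.235 kJ/mol
  T = 350.9 K: K = (2.498, 0.818, 0.183), RR gives ψ = 0.266, H_out = 7.688 kJ/mol
  T = 348.6 K: K = (2.392, 0.789, 0.175), RR gives ψ = 0.227, H_out = 6.264 kJ/mol
Linear interpolation between T = 348.6 (H_out = 6.264) and T = 350.9 (H_out = 7.688) on hF = 7.581 gives T ≈ 350.7 K, at which ψ = 0.26.

T = 350.7 K, V/F = 0.26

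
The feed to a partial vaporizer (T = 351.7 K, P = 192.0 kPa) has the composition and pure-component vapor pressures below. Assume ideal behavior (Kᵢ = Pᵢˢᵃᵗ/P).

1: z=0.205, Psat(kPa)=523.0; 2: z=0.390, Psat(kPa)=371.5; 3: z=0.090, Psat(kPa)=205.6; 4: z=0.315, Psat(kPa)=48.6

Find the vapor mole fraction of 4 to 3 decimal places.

Raoult's law: Kᵢ = Pᵢˢᵃᵗ/P = Pᵢˢᵃᵗ/192.0.
  K_1 = 523.0/192.0 = 2.72396, K_2 = 371.5/192.0 = 1.93490, K_3 = 205.6/192.0 = 1.07083, K_4 = 48.6/192.0 = 0.25312
Rachford–Rice: g(V/F) = Σ zᵢ(Kᵢ−1)/(1+V/F(Kᵢ−1)) = 0.
Check two-phase: ΣzᵢKᵢ = 1.489 > 1 and Σzᵢ/Kᵢ = 1.605 > 1, so g(0) = 0.489 > 0 and g(1) = -0.605 < 0.
Iterate (Newton) starting at V/F = 0.5:
  V/F = 0.500: g = 0.0689, g' = -0.782 → V/F = 0.588
  V/F = 0.588: g = -0.0027, g' = -0.851 → V/F = 0.585
Converged at V/F = 0.585.
Compositions from xᵢ = zᵢ/(1+V/F(Kᵢ−1)), yᵢ = Kᵢxᵢ:
  1: x = 0.102, y = 0.278
  2: x = 0.252, y = 0.488
  3: x = 0.086, y = 0.093
  4: x = 0.559, y = 0.142

y_4 = 0.142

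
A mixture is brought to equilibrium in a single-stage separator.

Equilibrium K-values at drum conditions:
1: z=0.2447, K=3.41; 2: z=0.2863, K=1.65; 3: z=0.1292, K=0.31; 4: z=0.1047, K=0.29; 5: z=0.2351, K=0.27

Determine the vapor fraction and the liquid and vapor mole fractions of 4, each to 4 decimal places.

Material balance + equilibrium reduce to Σ zᵢ(Kᵢ−1)/(1+ψ(Kᵢ−1)) = 0.
g(0) = ΣzᵢKᵢ − 1 = 0.4407 and g(1) = 1 − Σzᵢ/Kᵢ = -0.8938, so a root lies in (0, 1).
Iterate (Newton) starting at ψ = 0.44:
  ψ = 0.4400: g = -0.05803, g' = -0.9183 → ψ = 0.3768
  ψ = 0.3768: g = -0.00016, g' = -0.9175 → ψ = 0.3766
Converged at ψ = 0.3766.
Compositions from xᵢ = zᵢ/(1+ψ(Kᵢ−1)), yᵢ = Kᵢxᵢ:
  1: x = 0.1283, y = 0.4374
  2: x = 0.2300, y = 0.3795
  3: x = 0.1746, y = 0.0541
  4: x = 0.1429, y = 0.0414
  5: x = 0.3243, y = 0.0875

ψ = 0.3766, x_4 = 0.1429, y_4 = 0.0414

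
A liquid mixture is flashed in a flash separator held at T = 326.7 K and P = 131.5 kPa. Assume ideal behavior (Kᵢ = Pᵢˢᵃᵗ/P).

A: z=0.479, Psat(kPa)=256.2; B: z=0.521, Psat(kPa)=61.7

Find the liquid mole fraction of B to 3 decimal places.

Raoult's law: Kᵢ = Pᵢˢᵃᵗ/P = Pᵢˢᵃᵗ/131.5.
  K_A = 256.2/131.5 = 1.94829, K_B = 61.7/131.5 = 0.46920
Binary case is linear: z₁(K₁−1)(1+β(K₂−1)) + z₂(K₂−1)(1+β(K₁−1)) = 0
⇒ β = [z₁(K₁−1)+z₂(K₂−1)] / [−(K₁−1)(K₂−1)] = 0.1777/0.5034 = 0.353
Compositions from xᵢ = zᵢ/(1+β(Kᵢ−1)), yᵢ = Kᵢxᵢ:
  A: x = 0.359, y = 0.699
  B: x = 0.641, y = 0.301

x_B = 0.641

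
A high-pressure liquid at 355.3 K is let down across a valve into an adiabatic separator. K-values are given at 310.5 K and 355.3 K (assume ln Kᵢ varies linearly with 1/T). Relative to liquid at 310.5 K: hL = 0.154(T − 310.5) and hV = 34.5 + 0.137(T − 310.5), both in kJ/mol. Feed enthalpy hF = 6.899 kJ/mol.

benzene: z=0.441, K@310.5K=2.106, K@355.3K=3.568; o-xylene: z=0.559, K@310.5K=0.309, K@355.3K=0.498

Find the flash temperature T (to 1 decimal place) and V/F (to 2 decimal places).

T = 313.9 K, V/F = 0.19

Adiabatic flash: solve Rachford–Rice at each trial T, then check hF = ψ·hV(T) + (1−ψ)·hL(T).
  T = 310.5 K: K = (2.106, 0.309), RR gives ψ = 0.133, H_out = 4.581 kJ/mol
  T = 355.3 K: K = (3.568, 0.498), RR gives ψ = 0.661, H_out = 29.194 kJ/mol
  T = 332.9 K: K = (2.790, 0.399), RR gives ψ = 0.421, H_out = 17.816 kJ/mol
  T = 321.7 K: K = (2.436, 0.353), RR gives ψ = 0.292, H_out = 11.737 kJ/mol
  T = 316.1 K: K = (2.268, 0.330), RR gives ψ = 0.218, H_out = 8.354 kJ/mol
  T = 313.3 K: K = (2.186, 0.320), RR gives ψ = 0.177, H_out = 6.527 kJ/mol
  T = 314.7 K: K = (2.227, 0.325), RR gives ψ = 0.198, H_out = 7.454 kJ/mol
Linear interpolation between T = 313.3 (H_out = 6.527) and T = 314.7 (H_out = 7.454) on hF = 6.899 gives T ≈ 313.9 K, at which ψ = 0.19.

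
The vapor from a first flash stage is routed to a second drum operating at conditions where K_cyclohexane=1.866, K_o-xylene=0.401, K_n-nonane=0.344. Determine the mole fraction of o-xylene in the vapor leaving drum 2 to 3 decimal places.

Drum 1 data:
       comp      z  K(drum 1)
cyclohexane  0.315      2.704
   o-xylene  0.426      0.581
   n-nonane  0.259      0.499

Drum 1:
Newton iteration, ψ₁⁰ = 0.5:
  ψ₁ = 0.500: g = -0.1091, g' = -0.502 → ψ₁ = 0.283
  ψ₁ = 0.283: g = 0.0086, g' = -0.601 → ψ₁ = 0.297
Converged at ψ₁ = 0.297.
Drum-1 compositions:
  cyclohexane: x = 0.209, y = 0.565
  o-xylene: x = 0.487, y = 0.283
  n-nonane: x = 0.304, y = 0.152
Drum-2 feed = drum-1 vapor: z₂ = (0.5654, 0.2827, 0.1518).
Drum 2:
Rachford–Rice: g(ψ₂) = Σ zᵢ(Kᵢ−1)/(1+ψ₂(Kᵢ−1)) = 0.
Feasibility: ΣzᵢKᵢ = 1.221, Σzᵢ/Kᵢ = 1.449 — both > 1, two phases present.
Newton–Raphson from ψ₂ = 0.33:
  ψ₂ = 0.330: g = 0.0426, g' = -0.521 → ψ₂ = 0.412
  ψ₂ = 0.412: g = -0.0004, g' = -0.532 → ψ₂ = 0.411
Converged at ψ₂ = 0.411.
  cyclohexane: x = 0.417, y = 0.778
  o-xylene: x = 0.375, y = 0.150
  n-nonane: x = 0.208, y = 0.072

y_o-xylene (drum 2) = 0.150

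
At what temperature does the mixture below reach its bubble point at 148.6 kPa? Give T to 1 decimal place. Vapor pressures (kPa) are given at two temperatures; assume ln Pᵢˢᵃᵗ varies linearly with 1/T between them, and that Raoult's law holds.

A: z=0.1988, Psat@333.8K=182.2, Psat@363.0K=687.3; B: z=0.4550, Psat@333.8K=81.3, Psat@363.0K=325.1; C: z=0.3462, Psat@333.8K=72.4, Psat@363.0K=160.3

Bubble-point temperature: ΣzᵢPᵢˢᵃᵗ(T) = P. Interpolate ln Pᵢˢᵃᵗ = aᵢ + bᵢ/T.
  T = 333.8 K: ΣzᵢPᵢˢᵃᵗ = 98.28 kPa
  T = 363.0 K: ΣzᵢPᵢˢᵃᵗ = 340.05 kPa
  T = 348.4 K: ΣzᵢPᵢˢᵃᵗ = 186.41 kPa
  T = 341.1 K: ΣzᵢPᵢˢᵃᵗ = 136.02 kPa
  T = 344.8 K: ΣzᵢPᵢˢᵃᵗ = 159.77 kPa
  T = 343.0 K: ΣzᵢPᵢˢᵃᵗ = 147.79 kPa
Interpolating between 343.0 K and 344.8 K gives T ≈ 343.1 K.

T = 343.1 K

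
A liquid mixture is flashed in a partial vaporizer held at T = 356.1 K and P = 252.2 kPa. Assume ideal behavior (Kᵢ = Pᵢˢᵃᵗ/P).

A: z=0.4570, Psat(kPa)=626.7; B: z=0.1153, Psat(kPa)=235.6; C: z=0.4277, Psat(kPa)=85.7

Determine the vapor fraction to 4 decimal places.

Raoult's law: Kᵢ = Pᵢˢᵃᵗ/P = Pᵢˢᵃᵗ/252.2.
  K_A = 626.7/252.2 = 2.484933, K_B = 235.6/252.2 = 0.934179, K_C = 85.7/252.2 = 0.339810
Let ψ = V/F and solve Σ zᵢ(Kᵢ−1)/(1+ψ(Kᵢ−1)) = 0.
Feasibility: ΣzᵢKᵢ = 1.3887, Σzᵢ/Kᵢ = 1.5660 — both > 1, two phases present.
Iterate (Newton) starting at ψ = 0.34:
  ψ = 0.3400: g = 0.07909, g' = -0.7554 → ψ = 0.4447
  ψ = 0.4447: g = 0.00119, g' = -0.7396 → ψ = 0.4463
Converged at ψ = 0.4463.

ψ = 0.4463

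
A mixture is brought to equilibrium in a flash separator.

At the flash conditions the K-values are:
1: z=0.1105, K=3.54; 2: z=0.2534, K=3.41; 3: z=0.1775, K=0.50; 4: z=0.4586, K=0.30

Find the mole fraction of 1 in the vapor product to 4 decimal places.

y_1 = 0.2212

Rachford–Rice: g(V/F) = Σ zᵢ(Kᵢ−1)/(1+V/F(Kᵢ−1)) = 0.
Check two-phase: ΣzᵢKᵢ = 1.4816 > 1 and Σzᵢ/Kᵢ = 1.9892 > 1, so g(0) = 0.4816 > 0 and g(1) = -0.9892 < 0.
Iterate (Newton) starting at V/F = 0.5:
  V/F = 0.5000: g = -0.21161, g' = -1.0518 → V/F = 0.2988
  V/F = 0.2988: g = 0.00432, g' = -1.1485 → V/F = 0.3026
Converged at V/F = 0.3026.
Compositions from xᵢ = zᵢ/(1+V/F(Kᵢ−1)), yᵢ = Kᵢxᵢ:
  1: x = 0.0625, y = 0.2212
  2: x = 0.1465, y = 0.4997
  3: x = 0.2091, y = 0.1046
  4: x = 0.5818, y = 0.1746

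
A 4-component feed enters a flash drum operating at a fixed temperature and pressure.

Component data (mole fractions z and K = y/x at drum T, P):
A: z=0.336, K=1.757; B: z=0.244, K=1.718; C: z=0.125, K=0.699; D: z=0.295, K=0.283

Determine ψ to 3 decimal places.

Rachford–Rice: g(ψ) = Σ zᵢ(Kᵢ−1)/(1+ψ(Kᵢ−1)) = 0.
Feasibility: ΣzᵢKᵢ = 1.180, Σzᵢ/Kᵢ = 1.554 — both > 1, two phases present.
Newton iteration, ψ⁰ = 0.5:
  ψ = 0.500: g = -0.0606, g' = -0.554 → ψ = 0.391
  ψ = 0.391: g = -0.0033, g' = -0.499 → ψ = 0.384
Converged at ψ = 0.384.

ψ = 0.384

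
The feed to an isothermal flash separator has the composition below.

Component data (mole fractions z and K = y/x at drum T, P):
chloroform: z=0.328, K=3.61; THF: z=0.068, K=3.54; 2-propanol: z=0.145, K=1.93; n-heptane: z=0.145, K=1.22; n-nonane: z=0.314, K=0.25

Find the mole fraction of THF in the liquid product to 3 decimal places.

Rachford–Rice: g(β) = Σ zᵢ(Kᵢ−1)/(1+β(Kᵢ−1)) = 0.
Feasibility: ΣzᵢKᵢ = 1.960, Σzᵢ/Kᵢ = 1.560 — both > 1, two phases present.
Newton iteration, β⁰ = 0.44:
  β = 0.440: g = 0.2533, g' = -1.044 → β = 0.683
  β = 0.683: g = -0.0013, g' = -1.141 → β = 0.681
Converged at β = 0.681.
Compositions from xᵢ = zᵢ/(1+β(Kᵢ−1)), yᵢ = Kᵢxᵢ:
  chloroform: x = 0.118, y = 0.426
  THF: x = 0.025, y = 0.088
  2-propanol: x = 0.089, y = 0.171
  n-heptane: x = 0.126, y = 0.154
  n-nonane: x = 0.642, y = 0.161

x_THF = 0.025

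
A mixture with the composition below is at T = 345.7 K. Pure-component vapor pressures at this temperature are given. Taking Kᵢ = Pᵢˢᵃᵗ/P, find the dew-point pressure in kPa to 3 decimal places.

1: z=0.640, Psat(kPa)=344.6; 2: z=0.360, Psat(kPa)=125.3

Pdew = 211.402 kPa

At the dew point ψ → 1, so Σzᵢ/Kᵢ = 1 with Kᵢ = Pᵢˢᵃᵗ/P ⇒ 1/P = Σzᵢ/Pᵢˢᵃᵗ.
1/P = 0.640/344.6 + 0.360/125.3 = 0.004730 ⇒ P = 211.402 kPa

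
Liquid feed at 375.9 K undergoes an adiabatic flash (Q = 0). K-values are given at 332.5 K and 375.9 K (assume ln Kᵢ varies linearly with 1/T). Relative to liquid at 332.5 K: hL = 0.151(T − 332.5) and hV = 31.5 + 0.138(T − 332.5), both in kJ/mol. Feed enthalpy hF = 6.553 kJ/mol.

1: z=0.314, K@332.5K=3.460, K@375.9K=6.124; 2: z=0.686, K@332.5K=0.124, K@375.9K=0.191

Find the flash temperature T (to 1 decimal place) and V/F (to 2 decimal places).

T = 345.2 K, V/F = 0.15

Adiabatic flash: solve Rachford–Rice at each trial T, then check hF = ψ·hV(T) + (1−ψ)·hL(T).
  T = 332.5 K: K = (3.460, 0.124), RR gives ψ = 0.080, H_out = 2.507 kJ/mol
  T = 375.9 K: K = (6.124, 0.191), RR gives ψ = 0.254, H_out = 14.419 kJ/mol
  T = 354.2 K: K = (4.684, 0.156), RR gives ψ = 0.186, H_out = 9.078 kJ/mol
  T = 343.4 K: K = (4.048, 0.140), RR gives ψ = 0.140, H_out = 6.033 kJ/mol
  T = 348.8 K: K = (4.360, 0.148), RR gives ψ = 0.164, H_out = 7.599 kJ/mol
  T = 346.1 K: K = (4.202, 0.144), RR gives ψ = 0.152, H_out = 6.828 kJ/mol
  T = 344.8 K: K = (4.128, 0.142), RR gives ψ = 0.146, H_out = 6.449 kJ/mol
Linear interpolation between T = 344.8 (H_out = 6.449) and T = 346.1 (H_out = 6.828) on hF = 6.553 gives T ≈ 345.2 K, at which ψ = 0.15.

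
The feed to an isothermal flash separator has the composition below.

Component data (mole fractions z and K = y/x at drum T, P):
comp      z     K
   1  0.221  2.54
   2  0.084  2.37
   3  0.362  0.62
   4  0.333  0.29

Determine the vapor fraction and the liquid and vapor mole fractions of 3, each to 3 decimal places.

ψ = 0.098, x_3 = 0.376, y_3 = 0.233

Iterate (Newton) starting at ψ = 0.35:
  ψ = 0.350: g = -0.1743, g' = -0.660 → ψ = 0.086
  ψ = 0.086: g = 0.0096, g' = -0.781 → ψ = 0.098
Converged at ψ = 0.098.
Compositions from xᵢ = zᵢ/(1+ψ(Kᵢ−1)), yᵢ = Kᵢxᵢ:
  1: x = 0.192, y = 0.488
  2: x = 0.074, y = 0.175
  3: x = 0.376, y = 0.233
  4: x = 0.358, y = 0.104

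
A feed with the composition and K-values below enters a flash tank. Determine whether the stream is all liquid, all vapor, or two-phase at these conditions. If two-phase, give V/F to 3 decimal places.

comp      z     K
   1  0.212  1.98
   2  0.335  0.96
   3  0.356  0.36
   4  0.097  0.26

ΣzᵢKᵢ = 0.895; Σzᵢ/Kᵢ = 1.818.
Since ΣzᵢKᵢ < 1 the mixture is below its bubble point — single liquid phase.

all liquid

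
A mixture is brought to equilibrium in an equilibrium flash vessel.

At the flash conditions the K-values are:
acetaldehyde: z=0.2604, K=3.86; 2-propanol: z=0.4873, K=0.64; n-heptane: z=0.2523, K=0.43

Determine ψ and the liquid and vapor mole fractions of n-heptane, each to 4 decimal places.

ψ = 0.3391, x_n-heptane = 0.3127, y_n-heptane = 0.1345

Material balance + equilibrium reduce to Σ zᵢ(Kᵢ−1)/(1+ψ(Kᵢ−1)) = 0.
g(0) = ΣzᵢKᵢ − 1 = 0.4255 and g(1) = 1 − Σzᵢ/Kᵢ = -0.4156, so a root lies in (0, 1).
Newton iteration, ψ⁰ = 0.65:
  ψ = 0.6500: g = -0.19698, g' = -0.5751 → ψ = 0.3075
  ψ = 0.3075: g = 0.02464, g' = -0.8034 → ψ = 0.3381
  ψ = 0.3381: g = 0.00071, g' = -0.7581 → ψ = 0.3391
Converged at ψ = 0.3391.
Compositions from xᵢ = zᵢ/(1+ψ(Kᵢ−1)), yᵢ = Kᵢxᵢ:
  acetaldehyde: x = 0.1322, y = 0.5103
  2-propanol: x = 0.5551, y = 0.3552
  n-heptane: x = 0.3127, y = 0.1345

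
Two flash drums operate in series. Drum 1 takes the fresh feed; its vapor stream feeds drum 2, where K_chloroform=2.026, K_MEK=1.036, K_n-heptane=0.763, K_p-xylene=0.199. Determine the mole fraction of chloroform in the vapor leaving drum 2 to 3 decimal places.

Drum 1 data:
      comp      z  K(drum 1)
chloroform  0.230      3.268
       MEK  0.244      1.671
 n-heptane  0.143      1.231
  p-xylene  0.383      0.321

Drum 1:
Rachford–Rice: g(ψ₁) = Σ zᵢ(Kᵢ−1)/(1+ψ₁(Kᵢ−1)) = 0.
g(0) = ΣzᵢKᵢ − 1 = 0.458 and g(1) = 1 − Σzᵢ/Kᵢ = -0.526, so a root lies in (0, 1).
Newton iteration, ψ₁⁰ = 0.5:
  ψ₁ = 0.500: g = 0.0029, g' = -0.732 → ψ₁ = 0.504
Converged at ψ₁ = 0.504.
Drum-1 compositions:
  chloroform: x = 0.107, y = 0.351
  MEK: x = 0.182, y = 0.305
  n-heptane: x = 0.128, y = 0.158
  p-xylene: x = 0.582, y = 0.187
Drum-2 feed = drum-1 vapor: z₂ = (0.3507, 0.3047, 0.1577, 0.1869).
Drum 2:
Rachford–Rice: g(ψ₂) = Σ zᵢ(Kᵢ−1)/(1+ψ₂(Kᵢ−1)) = 0.
Feasibility: ΣzᵢKᵢ = 1.184, Σzᵢ/Kᵢ = 1.613 — both > 1, two phases present.
Newton–Raphson from ψ₂ = 0.47:
  ψ₂ = 0.470: g = -0.0286, g' = -0.488 → ψ₂ = 0.411
  ψ₂ = 0.411: g = -0.0009, g' = -0.461 → ψ₂ = 0.410
Converged at ψ₂ = 0.410.
  chloroform: x = 0.247, y = 0.500
  MEK: x = 0.300, y = 0.311
  n-heptane: x = 0.175, y = 0.133
  p-xylene: x = 0.278, y = 0.055

y_chloroform (drum 2) = 0.500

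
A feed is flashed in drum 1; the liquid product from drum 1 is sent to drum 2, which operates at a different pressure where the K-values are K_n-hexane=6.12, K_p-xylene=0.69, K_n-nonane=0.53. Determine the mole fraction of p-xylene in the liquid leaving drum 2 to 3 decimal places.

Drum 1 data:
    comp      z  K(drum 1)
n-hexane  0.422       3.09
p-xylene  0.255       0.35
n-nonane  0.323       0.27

Drum 1:
Let ψ₁ = V/F and solve Σ zᵢ(Kᵢ−1)/(1+ψ₁(Kᵢ−1)) = 0.
Feasibility: ΣzᵢKᵢ = 1.480, Σzᵢ/Kᵢ = 2.061 — both > 1, two phases present.
Newton–Raphson from ψ₁ = 0.5:
  ψ₁ = 0.500: g = -0.1856, g' = -1.104 → ψ₁ = 0.332
  ψ₁ = 0.332: g = -0.0018, g' = -1.118 → ψ₁ = 0.330
Converged at ψ₁ = 0.330.
Drum-1 compositions:
  n-hexane: x = 0.250, y = 0.771
  p-xylene: x = 0.325, y = 0.114
  n-nonane: x = 0.426, y = 0.115
Drum-2 feed = drum-1 liquid: z₂ = (0.2497, 0.3247, 0.4256).
Drum 2:
Let ψ₂ = V/F and solve Σ zᵢ(Kᵢ−1)/(1+ψ₂(Kᵢ−1)) = 0.
Check two-phase: ΣzᵢKᵢ = 1.978 > 1 and Σzᵢ/Kᵢ = 1.314 > 1, so g(0) = 0.978 > 0 and g(1) = -0.314 < 0.
Newton iteration, ψ₂⁰ = 0.5:
  ψ₂ = 0.500: g = -0.0216, g' = -0.721 → ψ₂ = 0.470
  ψ₂ = 0.470: g = 0.0006, g' = -0.762 → ψ₂ = 0.471
Converged at ψ₂ = 0.471.
  n-hexane: x = 0.073, y = 0.448
  p-xylene: x = 0.380, y = 0.262
  n-nonane: x = 0.547, y = 0.290

x_p-xylene (drum 2) = 0.380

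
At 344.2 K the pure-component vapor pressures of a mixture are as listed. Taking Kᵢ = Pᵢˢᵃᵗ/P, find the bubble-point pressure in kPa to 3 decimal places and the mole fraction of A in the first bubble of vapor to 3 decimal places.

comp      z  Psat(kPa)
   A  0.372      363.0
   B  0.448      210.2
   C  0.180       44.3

Pbub = 237.180 kPa, y_A = 0.569

At the bubble point ψ → 0, so ΣzᵢKᵢ = 1 with Kᵢ = Pᵢˢᵃᵗ/P ⇒ P = ΣzᵢPᵢˢᵃᵗ.
P = 0.372·363.0 + 0.448·210.2 + 0.180·44.3 = 237.180 kPa
yᵢ = zᵢPᵢˢᵃᵗ/P ⇒ y_A = 0.372·363.0/237.180 = 0.569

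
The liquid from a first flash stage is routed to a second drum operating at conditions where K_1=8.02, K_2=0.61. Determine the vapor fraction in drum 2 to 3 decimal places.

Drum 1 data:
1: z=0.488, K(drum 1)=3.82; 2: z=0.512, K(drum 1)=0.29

V/F (drum 2) = 0.402

Drum 1:
Newton iteration, ψ₁⁰ = 0.42:
  ψ₁ = 0.420: g = 0.1120, g' = -1.337 → ψ₁ = 0.504
  ψ₁ = 0.504: g = 0.0026, g' = -1.288 → ψ₁ = 0.506
Converged at ψ₁ = 0.506.
Drum-1 compositions:
  1: x = 0.201, y = 0.768
  2: x = 0.799, y = 0.232
Drum-2 feed = drum-1 liquid: z₂ = (0.2011, 0.7989).
Drum 2:
Material balance + equilibrium reduce to Σ zᵢ(Kᵢ−1)/(1+ψ₂(Kᵢ−1)) = 0.
Check two-phase: ΣzᵢKᵢ = 2.100 > 1 and Σzᵢ/Kᵢ = 1.335 > 1, so g(0) = 1.100 > 0 and g(1) = -0.335 < 0.
Binary case is linear: z₁(K₁−1)(1+ψ₂(K₂−1)) + z₂(K₂−1)(1+ψ₂(K₁−1)) = 0
⇒ ψ₂ = [z₁(K₁−1)+z₂(K₂−1)] / [−(K₁−1)(K₂−1)] = 1.1004/2.7378 = 0.402
  1: x = 0.053, y = 0.422
  2: x = 0.947, y = 0.578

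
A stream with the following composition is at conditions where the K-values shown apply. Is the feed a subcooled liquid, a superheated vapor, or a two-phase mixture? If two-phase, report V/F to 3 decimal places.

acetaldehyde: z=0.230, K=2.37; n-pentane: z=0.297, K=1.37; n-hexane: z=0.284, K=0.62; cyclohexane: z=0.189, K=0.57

two-phase, V/F = 0.647

ΣzᵢKᵢ = 1.236; Σzᵢ/Kᵢ = 1.103.
Both exceed 1, so a two-phase solution exists.
Let ψ = V/F and solve Σ zᵢ(Kᵢ−1)/(1+ψ(Kᵢ−1)) = 0.
Iterate (Newton) starting at ψ = 0.38:
  ψ = 0.380: g = 0.0803, g' = -0.324 → ψ = 0.628
  ψ = 0.628: g = 0.0055, g' = -0.288 → ψ = 0.647
Converged at ψ = 0.647.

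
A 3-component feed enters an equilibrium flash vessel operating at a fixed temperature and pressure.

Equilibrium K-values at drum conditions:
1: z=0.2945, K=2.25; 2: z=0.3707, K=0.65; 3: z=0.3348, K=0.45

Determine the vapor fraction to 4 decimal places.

ψ = 0.0960

Material balance + equilibrium reduce to Σ zᵢ(Kᵢ−1)/(1+ψ(Kᵢ−1)) = 0.
Check two-phase: ΣzᵢKᵢ = 1.0542 > 1 and Σzᵢ/Kᵢ = 1.4452 > 1, so g(0) = 0.0542 > 0 and g(1) = -0.4452 < 0.
Newton–Raphson from ψ = 0.5:
  ψ = 0.5000: g = -0.18471, g' = -0.4337 → ψ = 0.0741
  ψ = 0.0741: g = 0.01178, g' = -0.5434 → ψ = 0.0957
  ψ = 0.0957: g = 0.00016, g' = -0.5285 → ψ = 0.0960
Converged at ψ = 0.0960.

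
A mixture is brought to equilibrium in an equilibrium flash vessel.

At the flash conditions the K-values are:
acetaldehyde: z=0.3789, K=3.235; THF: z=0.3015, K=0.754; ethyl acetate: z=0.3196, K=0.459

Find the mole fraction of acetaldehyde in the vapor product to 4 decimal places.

Let ψ = V/F and solve Σ zᵢ(Kᵢ−1)/(1+ψ(Kᵢ−1)) = 0.
Feasibility: ΣzᵢKᵢ = 1.5998, Σzᵢ/Kᵢ = 1.2133 — both > 1, two phases present.
Iterate (Newton) starting at ψ = 0.5:
  ψ = 0.5000: g = 0.07834, g' = -0.6216 → ψ = 0.6260
  ψ = 0.6260: g = 0.00385, g' = -0.5682 → ψ = 0.6328
Converged at ψ = 0.6328.
Compositions from xᵢ = zᵢ/(1+ψ(Kᵢ−1)), yᵢ = Kᵢxᵢ:
  acetaldehyde: x = 0.1569, y = 0.5077
  THF: x = 0.3571, y = 0.2692
  ethyl acetate: x = 0.4860, y = 0.2231

y_acetaldehyde = 0.5077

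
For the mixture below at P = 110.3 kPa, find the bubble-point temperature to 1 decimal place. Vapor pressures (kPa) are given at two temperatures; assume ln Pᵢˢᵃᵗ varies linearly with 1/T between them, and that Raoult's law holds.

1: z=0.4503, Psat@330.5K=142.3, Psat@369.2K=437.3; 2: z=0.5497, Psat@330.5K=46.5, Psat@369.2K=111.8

Bubble-point temperature: ΣzᵢPᵢˢᵃᵗ(T) = P. Interpolate ln Pᵢˢᵃᵗ = aᵢ + bᵢ/T.
  T = 330.5 K: ΣzᵢPᵢˢᵃᵗ = 89.64 kPa
  T = 369.2 K: ΣzᵢPᵢˢᵃᵗ = 258.37 kPa
  T = 349.9 K: ΣzᵢPᵢˢᵃᵗ = 156.69 kPa
  T = 340.2 K: ΣzᵢPᵢˢᵃᵗ = 119.41 kPa
  T = 335.4 K: ΣzᵢPᵢˢᵃᵗ = 103.82 kPa
  T = 337.8 K: ΣzᵢPᵢˢᵃᵗ = 111.39 kPa
Interpolating between 335.4 K and 337.8 K gives T ≈ 337.5 K.

T = 337.5 K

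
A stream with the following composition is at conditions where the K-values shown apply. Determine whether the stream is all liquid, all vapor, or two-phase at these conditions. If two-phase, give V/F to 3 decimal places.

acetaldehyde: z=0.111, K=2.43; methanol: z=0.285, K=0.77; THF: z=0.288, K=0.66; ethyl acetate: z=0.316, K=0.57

all liquid

ΣzᵢKᵢ = 0.859; Σzᵢ/Kᵢ = 1.407.
Since ΣzᵢKᵢ < 1 the mixture is below its bubble point — single liquid phase.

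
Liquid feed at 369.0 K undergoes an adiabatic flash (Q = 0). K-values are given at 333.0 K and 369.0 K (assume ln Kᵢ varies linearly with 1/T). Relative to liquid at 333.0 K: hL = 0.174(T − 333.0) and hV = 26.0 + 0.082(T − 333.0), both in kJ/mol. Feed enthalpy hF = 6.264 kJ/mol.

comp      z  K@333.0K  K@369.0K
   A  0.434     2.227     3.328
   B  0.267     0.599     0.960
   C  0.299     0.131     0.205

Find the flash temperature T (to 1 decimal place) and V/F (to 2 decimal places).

Adiabatic flash: solve Rachford–Rice at each trial T, then check hF = ψ·hV(T) + (1−ψ)·hL(T).
  T = 333.0 K: K = (2.227, 0.599, 0.131), RR gives ψ = 0.196, H_out = 5.093 kJ/mol
  T = 369.0 K: K = (3.328, 0.960, 0.205), RR gives ψ = 0.559, H_out = 18.952 kJ/mol
  T = 351.0 K: K = (2.751, 0.768, 0.166), RR gives ψ = 0.404, H_out = 12.974 kJ/mol
  T = 342.0 K: K = (2.482, 0.680, 0.148), RR gives ψ = 0.310, H_out = 9.359 kJ/mol
  T = 337.5 K: K = (2.353, 0.639, 0.139), RR gives ψ = 0.256, H_out = 7.325 kJ/mol
  T = 335.2 K: K = (2.288, 0.618, 0.135), RR gives ψ = 0.226, H_out = 6.212 kJ/mol
Linear interpolation between T = 335.2 (H_out = 6.212) and T = 337.5 (H_out = 7.325) on hF = 6.264 gives T ≈ 335.3 K, at which ψ = 0.23.

T = 335.3 K, V/F = 0.23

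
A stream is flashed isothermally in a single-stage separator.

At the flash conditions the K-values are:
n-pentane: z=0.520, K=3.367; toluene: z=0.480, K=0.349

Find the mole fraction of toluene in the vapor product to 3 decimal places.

Binary case is linear: z₁(K₁−1)(1+V/F(K₂−1)) + z₂(K₂−1)(1+V/F(K₁−1)) = 0
⇒ V/F = [z₁(K₁−1)+z₂(K₂−1)] / [−(K₁−1)(K₂−1)] = 0.9184/1.5409 = 0.596
Compositions from xᵢ = zᵢ/(1+V/F(Kᵢ−1)), yᵢ = Kᵢxᵢ:
  n-pentane: x = 0.216, y = 0.726
  toluene: x = 0.784, y = 0.274

y_toluene = 0.274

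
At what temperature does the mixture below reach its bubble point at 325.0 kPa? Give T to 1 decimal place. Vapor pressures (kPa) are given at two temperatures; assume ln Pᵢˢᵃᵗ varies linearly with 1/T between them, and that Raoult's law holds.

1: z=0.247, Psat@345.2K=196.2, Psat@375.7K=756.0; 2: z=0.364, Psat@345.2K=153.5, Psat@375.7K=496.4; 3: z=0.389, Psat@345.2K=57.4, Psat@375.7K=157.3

Bubble-point temperature: ΣzᵢPᵢˢᵃᵗ(T) = P. Interpolate ln Pᵢˢᵃᵗ = aᵢ + bᵢ/T.
  T = 345.2 K: ΣzᵢPᵢˢᵃᵗ = 126.66 kPa
  T = 375.7 K: ΣzᵢPᵢˢᵃᵗ = 428.61 kPa
  T = 360.4 K: ΣzᵢPᵢˢᵃᵗ = 238.17 kPa
  T = 368.0 K: ΣzᵢPᵢˢᵃᵗ = 320.71 kPa
  T = 371.9 K: ΣzᵢPᵢˢᵃᵗ = 371.97 kPa
  T = 369.9 K: ΣzᵢPᵢˢᵃᵗ = 344.86 kPa
Interpolating between 368.0 K and 369.9 K gives T ≈ 368.3 K.

T = 368.3 K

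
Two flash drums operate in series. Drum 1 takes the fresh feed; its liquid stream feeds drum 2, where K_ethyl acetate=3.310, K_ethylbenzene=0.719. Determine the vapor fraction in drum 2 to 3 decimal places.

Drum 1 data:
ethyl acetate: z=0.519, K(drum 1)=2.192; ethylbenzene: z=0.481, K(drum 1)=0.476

Drum 1:
Material balance + equilibrium reduce to Σ zᵢ(Kᵢ−1)/(1+ψ₁(Kᵢ−1)) = 0.
g(0) = ΣzᵢKᵢ − 1 = 0.367 and g(1) = 1 − Σzᵢ/Kᵢ = -0.247, so a root lies in (0, 1).
Binary case is linear: z₁(K₁−1)(1+ψ₁(K₂−1)) + z₂(K₂−1)(1+ψ₁(K₁−1)) = 0
⇒ ψ₁ = [z₁(K₁−1)+z₂(K₂−1)] / [−(K₁−1)(K₂−1)] = 0.3666/0.6246 = 0.587
Drum-1 compositions:
  ethyl acetate: x = 0.305, y = 0.669
  ethylbenzene: x = 0.695, y = 0.331
Drum-2 feed = drum-1 liquid: z₂ = (0.3054, 0.6946).
Drum 2:
Let ψ₂ = V/F and solve Σ zᵢ(Kᵢ−1)/(1+ψ₂(Kᵢ−1)) = 0.
g(0) = ΣzᵢKᵢ − 1 = 0.510 and g(1) = 1 − Σzᵢ/Kᵢ = -0.058, so a root lies in (0, 1).
Newton–Raphson from ψ₂ = 0.63:
  ψ₂ = 0.630: g = 0.0501, g' = -0.351 → ψ₂ = 0.773
  ψ₂ = 0.773: g = 0.0040, g' = -0.300 → ψ₂ = 0.786
Converged at ψ₂ = 0.786.
  ethyl acetate: x = 0.108, y = 0.359
  ethylbenzene: x = 0.892, y = 0.641

V/F (drum 2) = 0.786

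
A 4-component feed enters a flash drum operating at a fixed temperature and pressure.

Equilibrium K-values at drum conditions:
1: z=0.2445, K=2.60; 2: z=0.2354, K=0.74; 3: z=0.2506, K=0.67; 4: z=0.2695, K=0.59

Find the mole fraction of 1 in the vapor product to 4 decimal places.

y_1 = 0.4532

Let ψ = V/F and solve Σ zᵢ(Kᵢ−1)/(1+ψ(Kᵢ−1)) = 0.
g(0) = ΣzᵢKᵢ − 1 = 0.1368 and g(1) = 1 − Σzᵢ/Kᵢ = -0.2430, so a root lies in (0, 1).
Iterate (Newton) starting at ψ = 0.5:
  ψ = 0.5000: g = -0.09104, g' = -0.3250 → ψ = 0.2199
  ψ = 0.2199: g = 0.01386, g' = -0.4469 → ψ = 0.2509
  ψ = 0.2509: g = 0.00034, g' = -0.4256 → ψ = 0.2517
Converged at ψ = 0.2517.
Compositions from xᵢ = zᵢ/(1+ψ(Kᵢ−1)), yᵢ = Kᵢxᵢ:
  1: x = 0.1743, y = 0.4532
  2: x = 0.2519, y = 0.1864
  3: x = 0.2733, y = 0.1831
  4: x = 0.3005, y = 0.1773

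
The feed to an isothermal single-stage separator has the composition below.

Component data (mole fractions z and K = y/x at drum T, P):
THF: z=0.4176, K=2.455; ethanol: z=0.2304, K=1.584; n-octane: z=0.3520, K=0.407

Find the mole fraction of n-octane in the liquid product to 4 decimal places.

x_n-octane = 0.6427

Material balance + equilibrium reduce to Σ zᵢ(Kᵢ−1)/(1+ψ(Kᵢ−1)) = 0.
Check two-phase: ΣzᵢKᵢ = 1.5334 > 1 and Σzᵢ/Kᵢ = 1.1804 > 1, so g(0) = 0.5334 > 0 and g(1) = -0.1804 < 0.
Newton iteration, ψ⁰ = 0.6:
  ψ = 0.6000: g = 0.10002, g' = -0.5934 → ψ = 0.7686
  ψ = 0.7686: g = -0.00382, g' = -0.6524 → ψ = 0.7627
Converged at ψ = 0.7627.
Compositions from xᵢ = zᵢ/(1+ψ(Kᵢ−1)), yᵢ = Kᵢxᵢ:
  THF: x = 0.1979, y = 0.4859
  ethanol: x = 0.1594, y = 0.2525
  n-octane: x = 0.6427, y = 0.2616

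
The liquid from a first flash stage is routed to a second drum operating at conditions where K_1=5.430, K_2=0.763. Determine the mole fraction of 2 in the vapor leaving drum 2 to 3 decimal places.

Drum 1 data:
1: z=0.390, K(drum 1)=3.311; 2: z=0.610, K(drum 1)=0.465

y_2 (drum 2) = 0.724

Drum 1:
Let ψ₁ = V/F and solve Σ zᵢ(Kᵢ−1)/(1+ψ₁(Kᵢ−1)) = 0.
Feasibility: ΣzᵢKᵢ = 1.575, Σzᵢ/Kᵢ = 1.430 — both > 1, two phases present.
Binary case is linear: z₁(K₁−1)(1+ψ₁(K₂−1)) + z₂(K₂−1)(1+ψ₁(K₁−1)) = 0
⇒ ψ₁ = [z₁(K₁−1)+z₂(K₂−1)] / [−(K₁−1)(K₂−1)] = 0.5749/1.2364 = 0.465
Drum-1 compositions:
  1: x = 0.188, y = 0.622
  2: x = 0.812, y = 0.378
Drum-2 feed = drum-1 liquid: z₂ = (0.1880, 0.8120).
Drum 2:
Material balance + equilibrium reduce to Σ zᵢ(Kᵢ−1)/(1+ψ₂(Kᵢ−1)) = 0.
g(0) = ΣzᵢKᵢ − 1 = 0.640 and g(1) = 1 − Σzᵢ/Kᵢ = -0.099, so a root lies in (0, 1).
Binary case is linear: z₁(K₁−1)(1+ψ₂(K₂−1)) + z₂(K₂−1)(1+ψ₂(K₁−1)) = 0
⇒ ψ₂ = [z₁(K₁−1)+z₂(K₂−1)] / [−(K₁−1)(K₂−1)] = 0.6403/1.0499 = 0.610
  1: x = 0.051, y = 0.276
  2: x = 0.949, y = 0.724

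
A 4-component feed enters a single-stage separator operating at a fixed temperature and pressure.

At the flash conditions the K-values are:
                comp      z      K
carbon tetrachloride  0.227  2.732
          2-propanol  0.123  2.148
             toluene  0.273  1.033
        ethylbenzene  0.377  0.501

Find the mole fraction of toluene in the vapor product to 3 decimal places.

y_toluene = 0.276

Rachford–Rice: g(β) = Σ zᵢ(Kᵢ−1)/(1+β(Kᵢ−1)) = 0.
Check two-phase: ΣzᵢKᵢ = 1.355 > 1 and Σzᵢ/Kᵢ = 1.157 > 1, so g(0) = 0.355 > 0 and g(1) = -0.157 < 0.
Iterate (Newton) starting at β = 0.38:
  β = 0.380: g = 0.1122, g' = -0.469 → β = 0.619
  β = 0.619: g = 0.0089, g' = -0.411 → β = 0.641
Converged at β = 0.641.
Compositions from xᵢ = zᵢ/(1+β(Kᵢ−1)), yᵢ = Kᵢxᵢ:
  carbon tetrachloride: x = 0.108, y = 0.294
  2-propanol: x = 0.071, y = 0.152
  toluene: x = 0.267, y = 0.276
  ethylbenzene: x = 0.554, y = 0.278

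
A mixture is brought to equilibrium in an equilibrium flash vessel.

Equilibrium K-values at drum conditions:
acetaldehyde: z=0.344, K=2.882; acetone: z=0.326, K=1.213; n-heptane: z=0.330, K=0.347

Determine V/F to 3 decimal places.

Rachford–Rice: g(V/F) = Σ zᵢ(Kᵢ−1)/(1+V/F(Kᵢ−1)) = 0.
Check two-phase: ΣzᵢKᵢ = 1.501 > 1 and Σzᵢ/Kᵢ = 1.339 > 1, so g(0) = 0.501 > 0 and g(1) = -0.339 < 0.
Iterate (Newton) starting at V/F = 0.5:
  V/F = 0.500: g = 0.0763, g' = -0.646 → V/F = 0.618
  V/F = 0.618: g = -0.0008, g' = -0.668 → V/F = 0.617
Converged at V/F = 0.617.

V/F = 0.617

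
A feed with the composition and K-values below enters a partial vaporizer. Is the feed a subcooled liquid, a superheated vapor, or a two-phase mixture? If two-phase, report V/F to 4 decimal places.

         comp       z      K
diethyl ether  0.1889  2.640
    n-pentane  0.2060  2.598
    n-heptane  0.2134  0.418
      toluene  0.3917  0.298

ΣzᵢKᵢ = 1.2398; Σzᵢ/Kᵢ = 1.9758.
Both exceed 1, so a two-phase solution exists.
Let ψ = V/F and solve Σ zᵢ(Kᵢ−1)/(1+ψ(Kᵢ−1)) = 0.
Newton iteration, ψ⁰ = 0.54:
  ψ = 0.5400: g = -0.28297, g' = -0.9489 → ψ = 0.2418
  ψ = 0.2418: g = -0.01645, g' = -0.9121 → ψ = 0.2238
  ψ = 0.2238: g = 0.00011, g' = -0.9246 → ψ = 0.2239
Converged at ψ = 0.2239.

two-phase, V/F = 0.2239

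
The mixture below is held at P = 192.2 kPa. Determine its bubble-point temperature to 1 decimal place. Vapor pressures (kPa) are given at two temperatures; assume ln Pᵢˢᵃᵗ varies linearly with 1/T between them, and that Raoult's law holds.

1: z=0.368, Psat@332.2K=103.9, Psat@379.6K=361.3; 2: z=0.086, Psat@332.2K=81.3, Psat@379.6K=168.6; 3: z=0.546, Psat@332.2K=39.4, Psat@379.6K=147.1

Bubble-point temperature: ΣzᵢPᵢˢᵃᵗ(T) = P. Interpolate ln Pᵢˢᵃᵗ = aᵢ + bᵢ/T.
  T = 332.2 K: ΣzᵢPᵢˢᵃᵗ = 66.74 kPa
  T = 379.6 K: ΣzᵢPᵢˢᵃᵗ = 227.77 kPa
  T = 355.9 K: ΣzᵢPᵢˢᵃᵗ = 128.07 kPa
  T = 367.8 K: ΣzᵢPᵢˢᵃᵗ = 172.50 kPa
  T = 373.7 K: ΣzᵢPᵢˢᵃᵗ = 198.63 kPa
  T = 370.8 K: ΣzᵢPᵢˢᵃᵗ = 185.42 kPa
Interpolating between 370.8 K and 373.7 K gives T ≈ 372.3 K.

T = 372.3 K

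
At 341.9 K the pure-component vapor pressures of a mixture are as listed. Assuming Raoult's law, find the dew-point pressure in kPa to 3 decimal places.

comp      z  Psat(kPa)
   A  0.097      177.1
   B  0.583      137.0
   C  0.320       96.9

At the dew point ψ → 1, so Σzᵢ/Kᵢ = 1 with Kᵢ = Pᵢˢᵃᵗ/P ⇒ 1/P = Σzᵢ/Pᵢˢᵃᵗ.
1/P = 0.097/177.1 + 0.583/137.0 + 0.320/96.9 = 0.008106 ⇒ P = 123.372 kPa

Pdew = 123.372 kPa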